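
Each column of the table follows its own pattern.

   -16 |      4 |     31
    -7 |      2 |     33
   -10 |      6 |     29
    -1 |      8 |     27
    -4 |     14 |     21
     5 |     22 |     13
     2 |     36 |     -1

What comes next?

11  58  -23

First component: alternating steps +9, −3, +9, −3, …, so -16, -7, -10, -1, -4, 5, 2 → 11.
Second component goes 4, 2, 6, 8, 14, 22, 36 → 58 (each term is the sum of the two before it).
For the third component, together with the second component always sums to 35: 31, 33, 29, 27, 21, 13, -1 → -23.
Combining the parts gives 11  58  -23.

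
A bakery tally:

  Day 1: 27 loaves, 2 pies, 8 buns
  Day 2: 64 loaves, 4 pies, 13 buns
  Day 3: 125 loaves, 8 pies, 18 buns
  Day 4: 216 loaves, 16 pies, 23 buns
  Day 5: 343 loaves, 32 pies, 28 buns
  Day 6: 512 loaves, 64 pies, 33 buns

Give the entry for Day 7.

Loaves: 27, 64, 125, 216, 343, 512 → 729 (perfect cubes: 3³, 4³, 5³, …).
Pies goes 2, 4, 8, 16, 32, 64 → 128 (×2 each step).
Buns: 8, 13, 18, 23, 28, 33 → 38 (+5 each step).
Putting it together: 729 loaves, 128 pies, 38 buns.

729 loaves, 128 pies, 38 buns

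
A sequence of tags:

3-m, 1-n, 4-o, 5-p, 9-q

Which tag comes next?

14-r

For the first component, each term is the sum of the two before it: 3, 1, 4, 5, 9 → 14.
Letter: letters move forward 1 place in the alphabet; m, n, o, p, q → r.
Combining the parts gives 14-r.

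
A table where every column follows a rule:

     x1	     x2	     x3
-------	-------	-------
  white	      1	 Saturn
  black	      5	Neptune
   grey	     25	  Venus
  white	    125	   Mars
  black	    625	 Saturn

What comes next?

Column x1: repeats white → black → grey; white, black, grey, white, black → grey.
Column x2: ×5 each step; 1, 5, 25, 125, 625 → 3125.
Column x3: repeats Saturn → Neptune → Venus → Mars; Saturn, Neptune, Venus, Mars, Saturn → Neptune.
Putting it together: grey  3125  Neptune.

grey  3125  Neptune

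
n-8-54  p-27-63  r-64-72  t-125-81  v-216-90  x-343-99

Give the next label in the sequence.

z-512-108

For the letter, letters move forward 2 places in the alphabet: n, p, r, t, v, x → z.
Second component: 8, 27, 64, 125, 216, 343 → 512 (perfect cubes: 2³, 3³, 4³, …).
Third component: +9 each step, so 54, 63, 72, 81, 90, 99 → 108.
So the next label is z-512-108.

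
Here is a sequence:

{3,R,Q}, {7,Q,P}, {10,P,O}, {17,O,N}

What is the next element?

{27,N,M}

First slot — each term is the sum of the two before it: 3, 7, 10, 17 → 27.
First letter: letters move back 1 place in the alphabet, so R, Q, P, O → N.
Second letter: Q, P, O, N → M (letters move back 1 place in the alphabet).
So the next element is {27,N,M}.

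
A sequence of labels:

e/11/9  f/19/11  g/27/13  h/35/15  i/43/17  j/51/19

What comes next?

Letter goes e, f, g, h, i, j → k (letters move forward 1 place in the alphabet).
Second component goes 11, 19, 27, 35, 43, 51 → 59 (+8 each step).
For the third component, +2 each step: 9, 11, 13, 15, 17, 19 → 21.
So the next label is k/59/21.

k/59/21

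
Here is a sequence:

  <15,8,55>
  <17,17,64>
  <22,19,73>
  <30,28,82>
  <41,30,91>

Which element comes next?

For the first coordinate, differences are 2, 5, 8, … (increasing by 3 each time): 15, 17, 22, 30, 41 → 55.
For the second coordinate, alternating steps +9, +2, +9, +2, …: 8, 17, 19, 28, 30 → 39.
Third coordinate — +9 each step: 55, 64, 73, 82, 91 → 100.
So the next element is <55,39,100>.

<55,39,100>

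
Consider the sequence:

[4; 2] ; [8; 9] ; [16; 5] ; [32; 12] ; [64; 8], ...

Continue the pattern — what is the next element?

First component: ×2 each step; 4, 8, 16, 32, 64 → 128.
Second component — alternating steps +7, −4, +7, −4, …: 2, 9, 5, 12, 8 → 15.
Putting it together: [128; 15].

[128; 15]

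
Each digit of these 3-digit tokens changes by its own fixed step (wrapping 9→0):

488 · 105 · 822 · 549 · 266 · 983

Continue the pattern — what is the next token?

600

First digit: 4, 1, 8, 5, 2, 9 → 6 (−3 each step, mod 10).
Second digit: 8, 0, 2, 4, 6, 8 → 0 (+2 each step, mod 10).
Third digit goes 8, 5, 2, 9, 6, 3 → 0 (−3 each step, mod 10).
Combining the parts gives 600.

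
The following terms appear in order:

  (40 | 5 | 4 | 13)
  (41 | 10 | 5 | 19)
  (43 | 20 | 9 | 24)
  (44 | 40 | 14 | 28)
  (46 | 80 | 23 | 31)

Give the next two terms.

(47 | 160 | 37 | 33), (49 | 320 | 60 | 34)

First coordinate goes 40, 41, 43, 44, 46 → 47 → 49 (alternating steps +1, +2, +1, +2, …).
Second coordinate — ×2 each step: 5, 10, 20, 40, 80 → 160 → 320.
Third coordinate: each term is the sum of the two before it; 4, 5, 9, 14, 23 → 37 → 60.
Fourth coordinate goes 13, 19, 24, 28, 31 → 33 → 34 (differences are 6, 5, 4, … (decreasing by 1 each time)).
Putting the parts together: (47 | 160 | 37 | 33) and then (49 | 320 | 60 | 34).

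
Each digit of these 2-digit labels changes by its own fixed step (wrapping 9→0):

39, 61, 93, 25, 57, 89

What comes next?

First digit: +3 each step, mod 10; 3, 6, 9, 2, 5, 8 → 1.
Second digit goes 9, 1, 3, 5, 7, 9 → 1 (+2 each step, mod 10).
So the next label is 11.

11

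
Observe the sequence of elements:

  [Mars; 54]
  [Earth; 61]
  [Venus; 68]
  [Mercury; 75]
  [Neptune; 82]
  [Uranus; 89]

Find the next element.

Planet: runs backward through the planets Mercury→Neptune, so Mars, Earth, Venus, Mercury, Neptune, Uranus → Saturn.
Second slot: +7 each step; 54, 61, 68, 75, 82, 89 → 96.
Putting it together: [Saturn; 96].

[Saturn; 96]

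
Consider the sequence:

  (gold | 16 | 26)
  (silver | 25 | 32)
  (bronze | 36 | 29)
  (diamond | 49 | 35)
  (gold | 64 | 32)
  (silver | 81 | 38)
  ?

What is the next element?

(bronze | 100 | 35)

Rank: repeats gold → silver → bronze → diamond; gold, silver, bronze, diamond, gold, silver → bronze.
Second entry: perfect squares: 4², 5², 6², …; 16, 25, 36, 49, 64, 81 → 100.
Third entry: alternating steps +6, −3, +6, −3, …; 26, 32, 29, 35, 32, 38 → 35.
Combining the parts gives (bronze | 100 | 35).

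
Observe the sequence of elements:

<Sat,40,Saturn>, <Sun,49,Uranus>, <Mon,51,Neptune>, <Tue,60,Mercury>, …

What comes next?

For the day, runs through the weekdays Mon→Sun: Sat, Sun, Mon, Tue → Wed.
Second coordinate: alternating steps +9, +2, +9, +2, …, so 40, 49, 51, 60 → 62.
Planet: runs through the planets Mercury→Neptune, so Saturn, Uranus, Neptune, Mercury → Venus.
Putting it together: <Wed,62,Venus>.

<Wed,62,Venus>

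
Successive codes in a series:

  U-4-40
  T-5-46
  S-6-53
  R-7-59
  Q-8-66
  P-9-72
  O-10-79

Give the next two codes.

N-11-85 then M-12-92

Letter — letters move back 1 place in the alphabet: U, T, S, R, Q, P, O → N → M.
Second component: 4, 5, 6, 7, 8, 9, 10 → 11 → 12 (+1 each step).
Third component: 40, 46, 53, 59, 66, 72, 79 → 85 → 92 (alternating steps +6, +7, +6, +7, …).
Putting the parts together: N-11-85 and then M-12-92.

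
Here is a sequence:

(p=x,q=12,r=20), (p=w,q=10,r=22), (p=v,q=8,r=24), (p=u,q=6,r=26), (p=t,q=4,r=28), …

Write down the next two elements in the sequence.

P: letters move back 1 place in the alphabet; x, w, v, u, t → s → r.
For the q, −2 each step: 12, 10, 8, 6, 4 → 2 → 0.
R: together with the q always sums to 32; 20, 22, 24, 26, 28 → 30 → 32.
So the next two elements are (p=s,q=2,r=30) and (p=r,q=0,r=32).

(p=s,q=2,r=30), (p=r,q=0,r=32)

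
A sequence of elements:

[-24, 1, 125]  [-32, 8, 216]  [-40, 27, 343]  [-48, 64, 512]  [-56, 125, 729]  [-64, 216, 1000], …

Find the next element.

[-72, 343, 1331]

First slot: -24, -32, -40, -48, -56, -64 → -72 (−8 each step).
Second slot: perfect cubes: 1³, 2³, 3³, …, so 1, 8, 27, 64, 125, 216 → 343.
Third slot goes 125, 216, 343, 512, 729, 1000 → 1331 (perfect cubes: 5³, 6³, 7³, …).
Combining the parts gives [-72, 343, 1331].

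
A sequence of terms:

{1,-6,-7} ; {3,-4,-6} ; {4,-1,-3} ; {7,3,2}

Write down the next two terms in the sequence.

{11,8,9}, {18,14,18}

First slot: each term is the sum of the two before it, so 1, 3, 4, 7 → 11 → 18.
Second slot: -6, -4, -1, 3 → 8 → 14 (differences are 2, 3, 4, … (increasing by 1 each time)).
Third slot — differences are 1, 3, 5, … (increasing by 2 each time): -7, -6, -3, 2 → 9 → 18.
So the next two terms are {11,8,9} and {18,14,18}.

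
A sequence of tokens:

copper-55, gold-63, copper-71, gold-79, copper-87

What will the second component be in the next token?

95

Second component goes 55, 63, 71, 79, 87 → 95 (+8 each step).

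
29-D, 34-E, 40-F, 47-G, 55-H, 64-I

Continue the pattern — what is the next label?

First component: differences are 5, 6, 7, … (increasing by 1 each time), so 29, 34, 40, 47, 55, 64 → 74.
Letter goes D, E, F, G, H, I → J (letters move forward 1 place in the alphabet).
Combining the parts gives 74-J.

74-J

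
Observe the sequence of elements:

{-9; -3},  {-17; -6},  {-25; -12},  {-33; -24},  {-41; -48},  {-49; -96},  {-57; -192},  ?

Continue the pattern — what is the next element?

First value — −8 each step: -9, -17, -25, -33, -41, -49, -57 → -65.
Second value: ×2 each step; -3, -6, -12, -24, -48, -96, -192 → -384.
So the next element is {-65; -384}.

{-65; -384}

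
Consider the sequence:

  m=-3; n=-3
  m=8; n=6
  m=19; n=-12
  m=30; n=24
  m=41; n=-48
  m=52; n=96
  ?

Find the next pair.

M: +11 each step, so -3, 8, 19, 30, 41, 52 → 63.
N: ×(-2) each step, so -3, 6, -12, 24, -48, 96 → -192.
Combining the parts gives m=63; n=-192.

m=63; n=-192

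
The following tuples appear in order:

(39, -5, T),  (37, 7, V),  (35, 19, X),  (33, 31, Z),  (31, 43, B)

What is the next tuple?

(29, 55, D)

For the first value, −2 each step: 39, 37, 35, 33, 31 → 29.
Second value — +12 each step: -5, 7, 19, 31, 43 → 55.
Letter goes T, V, X, Z, B → D (letters move forward 2 places in the alphabet, wrapping Z→A).
So the next tuple is (29, 55, D).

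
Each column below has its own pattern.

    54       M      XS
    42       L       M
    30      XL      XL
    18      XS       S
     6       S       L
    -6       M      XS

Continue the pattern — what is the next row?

-18  L  M

First component — −12 each step: 54, 42, 30, 18, 6, -6 → -18.
For the first size, repeats M → L → XL → XS → S: M, L, XL, XS, S, M → L.
Second size — repeats XS → M → XL → S → L: XS, M, XL, S, L, XS → M.
Putting it together: -18  L  M.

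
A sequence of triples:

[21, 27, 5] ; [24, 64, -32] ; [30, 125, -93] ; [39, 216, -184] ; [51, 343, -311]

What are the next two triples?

[66, 512, -480], [84, 729, -697]

First entry goes 21, 24, 30, 39, 51 → 66 → 84 (differences are 3, 6, 9, … (increasing by 3 each time)).
Second entry: perfect cubes: 3³, 4³, 5³, …, so 27, 64, 125, 216, 343 → 512 → 729.
Third entry: 5, -32, -93, -184, -311 → -480 → -697 (together with the second entry always sums to 32).
So the next two triples are [66, 512, -480] and [84, 729, -697].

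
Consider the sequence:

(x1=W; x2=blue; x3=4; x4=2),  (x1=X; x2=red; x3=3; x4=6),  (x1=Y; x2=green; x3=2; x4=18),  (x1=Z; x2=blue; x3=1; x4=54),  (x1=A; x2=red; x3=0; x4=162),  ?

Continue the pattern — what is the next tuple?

(x1=B; x2=green; x3=-1; x4=486)

X1 — letters move forward 1 place in the alphabet, wrapping Z→A: W, X, Y, Z, A → B.
X2: repeats blue → red → green; blue, red, green, blue, red → green.
X3 — −1 each step: 4, 3, 2, 1, 0 → -1.
X4 — ×3 each step: 2, 6, 18, 54, 162 → 486.
Putting it together: (x1=B; x2=green; x3=-1; x4=486).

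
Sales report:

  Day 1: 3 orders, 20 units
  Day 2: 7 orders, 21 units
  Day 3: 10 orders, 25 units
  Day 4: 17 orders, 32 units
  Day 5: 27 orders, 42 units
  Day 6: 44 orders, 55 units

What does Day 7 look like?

Orders: each term is the sum of the two before it; 3, 7, 10, 17, 27, 44 → 71.
For the units, differences are 1, 4, 7, … (increasing by 3 each time): 20, 21, 25, 32, 42, 55 → 71.
So the next line is 71 orders, 71 units.

71 orders, 71 units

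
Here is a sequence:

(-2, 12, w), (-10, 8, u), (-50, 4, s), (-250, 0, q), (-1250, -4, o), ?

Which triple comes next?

(-6250, -8, m)

For the first component, ×5 each step: -2, -10, -50, -250, -1250 → -6250.
Second component: −4 each step; 12, 8, 4, 0, -4 → -8.
Letter: letters move back 2 places in the alphabet, so w, u, s, q, o → m.
So the next triple is (-6250, -8, m).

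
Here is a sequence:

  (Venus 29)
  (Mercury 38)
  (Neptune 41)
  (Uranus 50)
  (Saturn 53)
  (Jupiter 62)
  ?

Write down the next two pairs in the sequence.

(Mars 65), (Earth 74)

Planet — runs backward through the planets Mercury→Neptune: Venus, Mercury, Neptune, Uranus, Saturn, Jupiter → Mars → Earth.
Second value: alternating steps +9, +3, +9, +3, …; 29, 38, 41, 50, 53, 62 → 65 → 74.
So the next two pairs are (Mars 65) and (Earth 74).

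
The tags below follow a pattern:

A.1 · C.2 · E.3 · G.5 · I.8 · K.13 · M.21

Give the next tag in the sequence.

O.34

For the letter, letters move forward 2 places in the alphabet: A, C, E, G, I, K, M → O.
Second component — each term is the sum of the two before it: 1, 2, 3, 5, 8, 13, 21 → 34.
So the next tag is O.34.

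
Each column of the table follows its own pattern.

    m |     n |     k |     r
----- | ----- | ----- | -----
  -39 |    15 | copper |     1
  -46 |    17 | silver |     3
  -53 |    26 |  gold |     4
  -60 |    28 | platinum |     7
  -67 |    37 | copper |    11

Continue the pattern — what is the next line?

-74  39  silver  18

Column m — −7 each step: -39, -46, -53, -60, -67 → -74.
For the column n, alternating steps +2, +9, +2, +9, …: 15, 17, 26, 28, 37 → 39.
Column k goes copper, silver, gold, platinum, copper → silver (repeats copper → silver → gold → platinum).
For the column r, each term is the sum of the two before it: 1, 3, 4, 7, 11 → 18.
Combining the parts gives -74  39  silver  18.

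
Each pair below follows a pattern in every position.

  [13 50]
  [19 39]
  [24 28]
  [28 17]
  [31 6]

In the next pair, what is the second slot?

-5

Second slot: −11 each step; 50, 39, 28, 17, 6 → -5.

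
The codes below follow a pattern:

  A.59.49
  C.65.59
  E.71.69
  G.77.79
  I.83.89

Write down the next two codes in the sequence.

Letter: letters move forward 2 places in the alphabet, so A, C, E, G, I → K → M.
Second component: 59, 65, 71, 77, 83 → 89 → 95 (+6 each step).
For the third component, +10 each step: 49, 59, 69, 79, 89 → 99 → 109.
Putting the parts together: K.89.99 and then M.95.109.

K.89.99 then M.95.109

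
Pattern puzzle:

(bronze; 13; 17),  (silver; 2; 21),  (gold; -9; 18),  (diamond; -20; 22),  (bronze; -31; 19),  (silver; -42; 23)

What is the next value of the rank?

gold

Rank — repeats bronze → silver → gold → diamond: bronze, silver, gold, diamond, bronze, silver → gold.
Second slot: −11 each step, so 13, 2, -9, -20, -31, -42 → -53.
For the third slot, alternating steps +4, −3, +4, −3, …: 17, 21, 18, 22, 19, 23 → 20.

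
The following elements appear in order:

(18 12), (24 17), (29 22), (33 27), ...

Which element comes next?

First part — differences are 6, 5, 4, … (decreasing by 1 each time): 18, 24, 29, 33 → 36.
Second part: 12, 17, 22, 27 → 32 (+5 each step).
So the next element is (36 32).

(36 32)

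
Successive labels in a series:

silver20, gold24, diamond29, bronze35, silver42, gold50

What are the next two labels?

diamond59, bronze69

Rank goes silver, gold, diamond, bronze, silver, gold → diamond → bronze (repeats silver → gold → diamond → bronze).
Second component: differences are 4, 5, 6, … (increasing by 1 each time); 20, 24, 29, 35, 42, 50 → 59 → 69.
So the next two labels are diamond59 and bronze69.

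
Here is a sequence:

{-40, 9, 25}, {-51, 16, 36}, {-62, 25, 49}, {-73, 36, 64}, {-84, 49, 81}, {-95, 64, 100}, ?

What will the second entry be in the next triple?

First entry goes -40, -51, -62, -73, -84, -95 → -106 (−11 each step).
Second entry: 9, 16, 25, 36, 49, 64 → 81 (perfect squares: 3², 4², 5², …).
Third entry — perfect squares: 5², 6², 7², …: 25, 36, 49, 64, 81, 100 → 121.

81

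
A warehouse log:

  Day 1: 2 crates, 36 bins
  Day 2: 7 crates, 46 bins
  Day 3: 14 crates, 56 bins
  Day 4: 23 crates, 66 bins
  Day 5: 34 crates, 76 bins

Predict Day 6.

47 crates, 86 bins

Crates — differences are 5, 7, 9, … (increasing by 2 each time): 2, 7, 14, 23, 34 → 47.
Bins goes 36, 46, 56, 66, 76 → 86 (+10 each step).
So the next record is 47 crates, 86 bins.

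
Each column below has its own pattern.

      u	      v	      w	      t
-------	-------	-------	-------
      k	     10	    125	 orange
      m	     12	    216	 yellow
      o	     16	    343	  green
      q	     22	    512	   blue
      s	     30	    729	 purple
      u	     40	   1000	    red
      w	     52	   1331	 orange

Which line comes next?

y  66  1728  yellow

Column u — letters move forward 2 places in the alphabet: k, m, o, q, s, u, w → y.
Column v: differences are 2, 4, 6, … (increasing by 2 each time); 10, 12, 16, 22, 30, 40, 52 → 66.
For the column w, perfect cubes: 5³, 6³, 7³, …: 125, 216, 343, 512, 729, 1000, 1331 → 1728.
Column t — repeats orange → yellow → green → blue → purple → red: orange, yellow, green, blue, purple, red, orange → yellow.
So the next line is y  66  1728  yellow.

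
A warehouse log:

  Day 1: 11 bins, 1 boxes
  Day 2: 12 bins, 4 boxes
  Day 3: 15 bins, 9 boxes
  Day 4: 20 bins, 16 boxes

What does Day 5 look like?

27 bins, 25 boxes

Bins goes 11, 12, 15, 20 → 27 (differences are 1, 3, 5, … (increasing by 2 each time)).
Boxes goes 1, 4, 9, 16 → 25 (perfect squares: 1², 2², 3², …).
Putting it together: 27 bins, 25 boxes.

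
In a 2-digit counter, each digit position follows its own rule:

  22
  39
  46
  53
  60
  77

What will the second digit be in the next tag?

4

Second digit: −3 each step, mod 10, so 2, 9, 6, 3, 0, 7 → 4.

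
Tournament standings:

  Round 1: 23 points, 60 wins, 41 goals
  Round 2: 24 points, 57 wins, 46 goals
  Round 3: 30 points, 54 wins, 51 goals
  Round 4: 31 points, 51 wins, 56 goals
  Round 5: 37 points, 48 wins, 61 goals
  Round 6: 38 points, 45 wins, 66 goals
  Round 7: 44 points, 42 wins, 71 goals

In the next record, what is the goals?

Points goes 23, 24, 30, 31, 37, 38, 44 → 45 (alternating steps +1, +6, +1, +6, …).
Wins: 60, 57, 54, 51, 48, 45, 42 → 39 (−3 each step).
For the goals, +5 each step: 41, 46, 51, 56, 61, 66, 71 → 76.

76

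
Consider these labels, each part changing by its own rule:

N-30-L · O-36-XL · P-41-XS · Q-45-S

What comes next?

R-48-M

Letter: N, O, P, Q → R (letters move forward 1 place in the alphabet).
Second component: differences are 6, 5, 4, … (decreasing by 1 each time), so 30, 36, 41, 45 → 48.
Size goes L, XL, XS, S → M (runs through clothing sizes XS→XL).
Combining the parts gives R-48-M.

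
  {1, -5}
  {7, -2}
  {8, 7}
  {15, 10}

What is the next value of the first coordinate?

First coordinate: 1, 7, 8, 15 → 23 (each term is the sum of the two before it).

23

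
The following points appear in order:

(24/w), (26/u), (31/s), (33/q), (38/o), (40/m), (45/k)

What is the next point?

First component goes 24, 26, 31, 33, 38, 40, 45 → 47 (alternating steps +2, +5, +2, +5, …).
For the letter, letters move back 2 places in the alphabet: w, u, s, q, o, m, k → i.
Combining the parts gives (47/i).

(47/i)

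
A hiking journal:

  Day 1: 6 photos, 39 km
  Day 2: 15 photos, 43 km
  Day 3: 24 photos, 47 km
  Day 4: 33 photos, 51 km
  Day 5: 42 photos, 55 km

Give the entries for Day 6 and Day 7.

Photos: 6, 15, 24, 33, 42 → 51 → 60 (+9 each step).
Km: 39, 43, 47, 51, 55 → 59 → 63 (+4 each step).
So the next two records are 51 photos, 59 km and 60 photos, 63 km.

51 photos, 59 km; 60 photos, 63 km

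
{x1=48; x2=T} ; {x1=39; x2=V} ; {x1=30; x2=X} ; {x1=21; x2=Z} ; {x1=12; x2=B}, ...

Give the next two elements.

{x1=3; x2=D}, {x1=-6; x2=F}

X1: −9 each step, so 48, 39, 30, 21, 12 → 3 → -6.
X2: T, V, X, Z, B → D → F (letters move forward 2 places in the alphabet, wrapping Z→A).
Putting the parts together: {x1=3; x2=D} and then {x1=-6; x2=F}.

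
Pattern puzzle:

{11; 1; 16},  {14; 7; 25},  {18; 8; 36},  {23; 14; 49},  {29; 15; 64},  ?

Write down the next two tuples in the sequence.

For the first coordinate, differences are 3, 4, 5, … (increasing by 1 each time): 11, 14, 18, 23, 29 → 36 → 44.
For the second coordinate, alternating steps +6, +1, +6, +1, …: 1, 7, 8, 14, 15 → 21 → 22.
Third coordinate: perfect squares: 4², 5², 6², …; 16, 25, 36, 49, 64 → 81 → 100.
Putting the parts together: {36; 21; 81} and then {44; 22; 100}.

{36; 21; 81}, {44; 22; 100}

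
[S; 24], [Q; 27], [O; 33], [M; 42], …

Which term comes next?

Letter: S, Q, O, M → K (letters move back 2 places in the alphabet).
Second value — differences are 3, 6, 9, … (increasing by 3 each time): 24, 27, 33, 42 → 54.
So the next term is [K; 54].

[K; 54]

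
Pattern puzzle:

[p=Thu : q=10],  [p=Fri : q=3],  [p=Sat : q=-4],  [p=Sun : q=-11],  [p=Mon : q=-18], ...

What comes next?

For the p, runs through the weekdays Mon→Sun: Thu, Fri, Sat, Sun, Mon → Tue.
Q: −7 each step, so 10, 3, -4, -11, -18 → -25.
Combining the parts gives [p=Tue : q=-25].

[p=Tue : q=-25]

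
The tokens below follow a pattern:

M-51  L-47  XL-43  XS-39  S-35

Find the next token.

M-31

Size: M, L, XL, XS, S → M (runs through clothing sizes XS→XL).
Second component goes 51, 47, 43, 39, 35 → 31 (−4 each step).
Combining the parts gives M-31.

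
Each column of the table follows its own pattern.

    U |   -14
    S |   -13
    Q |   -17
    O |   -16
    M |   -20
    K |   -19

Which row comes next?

I  -23

Letter: U, S, Q, O, M, K → I (letters move back 2 places in the alphabet).
Second component: alternating steps +1, −4, +1, −4, …; -14, -13, -17, -16, -20, -19 → -23.
Putting it together: I  -23.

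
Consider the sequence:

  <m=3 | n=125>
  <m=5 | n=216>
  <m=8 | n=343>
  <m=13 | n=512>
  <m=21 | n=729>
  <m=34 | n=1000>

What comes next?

<m=55 | n=1331>

M goes 3, 5, 8, 13, 21, 34 → 55 (each term is the sum of the two before it).
N: perfect cubes: 5³, 6³, 7³, …, so 125, 216, 343, 512, 729, 1000 → 1331.
Putting it together: <m=55 | n=1331>.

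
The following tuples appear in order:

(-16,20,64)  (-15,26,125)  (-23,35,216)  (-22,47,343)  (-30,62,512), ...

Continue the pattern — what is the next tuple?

First value: alternating steps +1, −8, +1, −8, …, so -16, -15, -23, -22, -30 → -29.
Second value: 20, 26, 35, 47, 62 → 80 (differences are 6, 9, 12, … (increasing by 3 each time)).
Third value: perfect cubes: 4³, 5³, 6³, …; 64, 125, 216, 343, 512 → 729.
Combining the parts gives (-29,80,729).

(-29,80,729)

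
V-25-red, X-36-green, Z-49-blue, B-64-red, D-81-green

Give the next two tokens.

F-100-blue, H-121-red

Letter: V, X, Z, B, D → F → H (letters move forward 2 places in the alphabet, wrapping Z→A).
Second component: 25, 36, 49, 64, 81 → 100 → 121 (perfect squares: 5², 6², 7², …).
For the colour, repeats red → green → blue: red, green, blue, red, green → blue → red.
Putting the parts together: F-100-blue and then H-121-red.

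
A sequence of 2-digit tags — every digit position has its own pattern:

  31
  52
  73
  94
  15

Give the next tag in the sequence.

First digit: 3, 5, 7, 9, 1 → 3 (+2 each step, mod 10).
Second digit: +1 each step, mod 10; 1, 2, 3, 4, 5 → 6.
So the next tag is 36.

36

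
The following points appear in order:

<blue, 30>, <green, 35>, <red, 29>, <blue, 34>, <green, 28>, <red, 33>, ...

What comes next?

<blue, 27>

Colour: blue, green, red, blue, green, red → blue (repeats blue → green → red).
Second part goes 30, 35, 29, 34, 28, 33 → 27 (alternating steps +5, −6, +5, −6, …).
Putting it together: <blue, 27>.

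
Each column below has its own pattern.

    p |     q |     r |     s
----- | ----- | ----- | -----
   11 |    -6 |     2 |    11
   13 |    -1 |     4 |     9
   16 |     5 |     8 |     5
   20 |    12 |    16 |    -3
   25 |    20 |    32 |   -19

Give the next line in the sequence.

31  29  64  -51

Column p: 11, 13, 16, 20, 25 → 31 (differences are 2, 3, 4, … (increasing by 1 each time)).
Column q — differences are 5, 6, 7, … (increasing by 1 each time): -6, -1, 5, 12, 20 → 29.
Column r goes 2, 4, 8, 16, 32 → 64 (×2 each step).
Column s goes 11, 9, 5, -3, -19 → -51 (together with the column r always sums to 13).
Combining the parts gives 31  29  64  -51.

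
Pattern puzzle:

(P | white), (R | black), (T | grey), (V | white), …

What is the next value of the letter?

X

Letter: letters move forward 2 places in the alphabet, so P, R, T, V → X.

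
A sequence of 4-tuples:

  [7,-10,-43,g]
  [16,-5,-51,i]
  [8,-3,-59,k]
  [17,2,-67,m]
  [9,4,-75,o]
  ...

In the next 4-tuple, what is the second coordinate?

9

Second coordinate goes -10, -5, -3, 2, 4 → 9 (alternating steps +5, +2, +5, +2, …).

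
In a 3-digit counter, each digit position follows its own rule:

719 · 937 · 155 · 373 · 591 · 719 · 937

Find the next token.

First digit goes 7, 9, 1, 3, 5, 7, 9 → 1 (+2 each step, mod 10).
Second digit: +2 each step, mod 10, so 1, 3, 5, 7, 9, 1, 3 → 5.
For the third digit, −2 each step, mod 10: 9, 7, 5, 3, 1, 9, 7 → 5.
So the next token is 155.

155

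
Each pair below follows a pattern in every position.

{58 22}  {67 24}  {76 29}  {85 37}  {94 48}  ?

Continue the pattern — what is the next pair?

{103 62}

First value goes 58, 67, 76, 85, 94 → 103 (+9 each step).
Second value: differences are 2, 5, 8, … (increasing by 3 each time); 22, 24, 29, 37, 48 → 62.
Combining the parts gives {103 62}.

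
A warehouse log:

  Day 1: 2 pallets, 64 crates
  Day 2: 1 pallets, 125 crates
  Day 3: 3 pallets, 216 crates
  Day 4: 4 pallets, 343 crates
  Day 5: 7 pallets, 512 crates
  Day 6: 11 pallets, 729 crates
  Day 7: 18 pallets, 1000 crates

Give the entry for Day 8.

29 pallets, 1331 crates

Pallets: each term is the sum of the two before it, so 2, 1, 3, 4, 7, 11, 18 → 29.
Crates goes 64, 125, 216, 343, 512, 729, 1000 → 1331 (perfect cubes: 4³, 5³, 6³, …).
So the next line is 29 pallets, 1331 crates.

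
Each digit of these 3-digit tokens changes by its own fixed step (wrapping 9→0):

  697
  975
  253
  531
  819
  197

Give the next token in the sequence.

First digit: +3 each step, mod 10; 6, 9, 2, 5, 8, 1 → 4.
Second digit — −2 each step, mod 10: 9, 7, 5, 3, 1, 9 → 7.
Third digit — −2 each step, mod 10: 7, 5, 3, 1, 9, 7 → 5.
Putting it together: 475.

475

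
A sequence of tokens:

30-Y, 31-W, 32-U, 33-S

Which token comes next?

First component goes 30, 31, 32, 33 → 34 (+1 each step).
Letter — letters move back 2 places in the alphabet: Y, W, U, S → Q.
Combining the parts gives 34-Q.

34-Q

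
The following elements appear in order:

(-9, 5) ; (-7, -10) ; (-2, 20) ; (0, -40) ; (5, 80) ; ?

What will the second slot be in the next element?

Second slot: ×(-2) each step; 5, -10, 20, -40, 80 → -160.

-160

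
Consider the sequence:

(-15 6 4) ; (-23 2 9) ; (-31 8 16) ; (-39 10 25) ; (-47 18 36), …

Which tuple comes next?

(-55 28 49)

First part: −8 each step; -15, -23, -31, -39, -47 → -55.
Second part — each term is the sum of the two before it: 6, 2, 8, 10, 18 → 28.
Third part: perfect squares: 2², 3², 4², …; 4, 9, 16, 25, 36 → 49.
So the next tuple is (-55 28 49).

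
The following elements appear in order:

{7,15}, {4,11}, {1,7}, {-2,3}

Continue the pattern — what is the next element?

First coordinate — −3 each step: 7, 4, 1, -2 → -5.
Second coordinate — −4 each step: 15, 11, 7, 3 → -1.
Putting it together: {-5,-1}.

{-5,-1}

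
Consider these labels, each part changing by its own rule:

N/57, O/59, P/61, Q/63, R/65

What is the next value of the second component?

67

Second component: 57, 59, 61, 63, 65 → 67 (+2 each step).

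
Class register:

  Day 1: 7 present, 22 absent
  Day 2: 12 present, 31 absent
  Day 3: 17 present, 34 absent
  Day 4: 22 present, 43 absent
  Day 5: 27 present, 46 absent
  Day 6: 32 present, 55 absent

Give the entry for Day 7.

Present: 7, 12, 17, 22, 27, 32 → 37 (+5 each step).
Absent: alternating steps +9, +3, +9, +3, …, so 22, 31, 34, 43, 46, 55 → 58.
So the next row is 37 present, 58 absent.

37 present, 58 absent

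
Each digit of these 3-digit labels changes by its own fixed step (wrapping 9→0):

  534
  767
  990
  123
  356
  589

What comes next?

First digit goes 5, 7, 9, 1, 3, 5 → 7 (+2 each step, mod 10).
Second digit: +3 each step, mod 10; 3, 6, 9, 2, 5, 8 → 1.
Third digit — +3 each step, mod 10: 4, 7, 0, 3, 6, 9 → 2.
Putting it together: 712.

712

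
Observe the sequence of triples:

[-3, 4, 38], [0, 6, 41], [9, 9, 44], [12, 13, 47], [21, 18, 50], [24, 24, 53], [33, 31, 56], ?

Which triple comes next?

[36, 39, 59]

First value: alternating steps +3, +9, +3, +9, …, so -3, 0, 9, 12, 21, 24, 33 → 36.
Second value: differences are 2, 3, 4, … (increasing by 1 each time); 4, 6, 9, 13, 18, 24, 31 → 39.
For the third value, +3 each step: 38, 41, 44, 47, 50, 53, 56 → 59.
Combining the parts gives [36, 39, 59].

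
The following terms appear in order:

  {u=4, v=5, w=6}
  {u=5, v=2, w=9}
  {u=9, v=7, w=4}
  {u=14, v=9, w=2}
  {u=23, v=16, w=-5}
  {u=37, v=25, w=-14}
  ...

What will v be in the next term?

V — each term is the sum of the two before it: 5, 2, 7, 9, 16, 25 → 41.

41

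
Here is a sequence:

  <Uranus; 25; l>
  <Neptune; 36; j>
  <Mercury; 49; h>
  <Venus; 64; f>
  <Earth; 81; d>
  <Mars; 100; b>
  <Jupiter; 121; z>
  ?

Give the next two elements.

Planet: runs through the planets Mercury→Neptune, so Uranus, Neptune, Mercury, Venus, Earth, Mars, Jupiter → Saturn → Uranus.
Second component: 25, 36, 49, 64, 81, 100, 121 → 144 → 169 (perfect squares: 5², 6², 7², …).
For the letter, letters move back 2 places in the alphabet, wrapping A→Z: l, j, h, f, d, b, z → x → v.
Putting the parts together: <Saturn; 144; x> and then <Uranus; 169; v>.

<Saturn; 144; x>, <Uranus; 169; v>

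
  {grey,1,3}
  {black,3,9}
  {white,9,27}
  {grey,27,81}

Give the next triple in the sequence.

Shade goes grey, black, white, grey → black (repeats grey → black → white).
Second part: ×3 each step; 1, 3, 9, 27 → 81.
Third part goes 3, 9, 27, 81 → 243 (always 3 × the second part).
Putting it together: {black,81,243}.

{black,81,243}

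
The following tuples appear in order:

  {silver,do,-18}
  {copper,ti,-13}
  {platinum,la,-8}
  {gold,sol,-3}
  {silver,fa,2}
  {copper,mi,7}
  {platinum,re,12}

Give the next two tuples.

For the metal, repeats silver → copper → platinum → gold: silver, copper, platinum, gold, silver, copper, platinum → gold → silver.
Note goes do, ti, la, sol, fa, mi, re → do → ti (runs backward through the solfège scale do→ti).
Third value goes -18, -13, -8, -3, 2, 7, 12 → 17 → 22 (+5 each step).
So the next two tuples are {gold,do,17} and {silver,ti,22}.

{gold,do,17}, {silver,ti,22}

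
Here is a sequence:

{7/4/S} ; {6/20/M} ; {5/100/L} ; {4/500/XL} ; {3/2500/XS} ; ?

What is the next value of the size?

S

First value — −1 each step: 7, 6, 5, 4, 3 → 2.
For the second value, ×5 each step: 4, 20, 100, 500, 2500 → 12500.
Size: runs through clothing sizes XS→XL, so S, M, L, XL, XS → S.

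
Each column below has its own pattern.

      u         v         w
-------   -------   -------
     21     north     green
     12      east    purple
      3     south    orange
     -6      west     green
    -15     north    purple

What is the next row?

-24  east  orange

For the column u, −9 each step: 21, 12, 3, -6, -15 → -24.
Column v — repeats north → east → south → west: north, east, south, west, north → east.
Column w: repeats green → purple → orange; green, purple, orange, green, purple → orange.
Combining the parts gives -24  east  orange.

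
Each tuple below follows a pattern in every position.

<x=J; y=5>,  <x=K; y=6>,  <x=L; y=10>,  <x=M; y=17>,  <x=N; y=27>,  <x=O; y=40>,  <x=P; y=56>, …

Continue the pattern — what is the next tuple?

<x=Q; y=75>

X: letters move forward 1 place in the alphabet, so J, K, L, M, N, O, P → Q.
Y: differences are 1, 4, 7, … (increasing by 3 each time); 5, 6, 10, 17, 27, 40, 56 → 75.
Putting it together: <x=Q; y=75>.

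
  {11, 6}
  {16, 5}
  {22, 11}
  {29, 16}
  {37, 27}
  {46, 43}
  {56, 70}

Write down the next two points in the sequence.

{67, 113}, {79, 183}

First slot — differences are 5, 6, 7, … (increasing by 1 each time): 11, 16, 22, 29, 37, 46, 56 → 67 → 79.
Second slot goes 6, 5, 11, 16, 27, 43, 70 → 113 → 183 (each term is the sum of the two before it).
Putting the parts together: {67, 113} and then {79, 183}.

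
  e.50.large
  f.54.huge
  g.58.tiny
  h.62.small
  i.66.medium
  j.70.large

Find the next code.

k.74.huge

For the letter, letters move forward 1 place in the alphabet: e, f, g, h, i, j → k.
Second component: 50, 54, 58, 62, 66, 70 → 74 (+4 each step).
Size goes large, huge, tiny, small, medium, large → huge (repeats large → huge → tiny → small → medium).
Combining the parts gives k.74.huge.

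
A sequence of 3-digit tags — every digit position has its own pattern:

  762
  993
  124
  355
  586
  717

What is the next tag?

For the first digit, +2 each step, mod 10: 7, 9, 1, 3, 5, 7 → 9.
Second digit — +3 each step, mod 10: 6, 9, 2, 5, 8, 1 → 4.
Third digit: +1 each step, mod 10, so 2, 3, 4, 5, 6, 7 → 8.
Combining the parts gives 948.

948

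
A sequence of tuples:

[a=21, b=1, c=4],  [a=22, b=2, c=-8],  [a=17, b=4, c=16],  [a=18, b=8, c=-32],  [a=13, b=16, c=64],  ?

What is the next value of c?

-128

C goes 4, -8, 16, -32, 64 → -128 (×(-2) each step).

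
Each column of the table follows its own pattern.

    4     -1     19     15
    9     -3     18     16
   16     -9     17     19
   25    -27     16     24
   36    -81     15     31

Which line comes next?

49  -243  14  40

First component: 4, 9, 16, 25, 36 → 49 (perfect squares: 2², 3², 4², …).
Second component goes -1, -3, -9, -27, -81 → -243 (×3 each step).
For the third component, −1 each step: 19, 18, 17, 16, 15 → 14.
Fourth component — differences are 1, 3, 5, … (increasing by 2 each time): 15, 16, 19, 24, 31 → 40.
Combining the parts gives 49  -243  14  40.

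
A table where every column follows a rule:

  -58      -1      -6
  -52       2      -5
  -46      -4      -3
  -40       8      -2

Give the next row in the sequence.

First component goes -58, -52, -46, -40 → -34 (+6 each step).
For the second component, ×(-2) each step: -1, 2, -4, 8 → -16.
Third component — alternating steps +1, +2, +1, +2, …: -6, -5, -3, -2 → 0.
Combining the parts gives -34  -16  0.

-34  -16  0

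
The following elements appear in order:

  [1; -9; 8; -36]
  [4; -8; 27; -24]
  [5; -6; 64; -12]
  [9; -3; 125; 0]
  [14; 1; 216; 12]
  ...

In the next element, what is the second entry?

Second entry: differences are 1, 2, 3, … (increasing by 1 each time); -9, -8, -6, -3, 1 → 6.

6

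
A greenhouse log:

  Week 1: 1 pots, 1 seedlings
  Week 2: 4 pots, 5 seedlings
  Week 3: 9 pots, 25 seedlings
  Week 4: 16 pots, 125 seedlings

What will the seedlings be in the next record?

For the seedlings, ×5 each step: 1, 5, 25, 125 → 625.

625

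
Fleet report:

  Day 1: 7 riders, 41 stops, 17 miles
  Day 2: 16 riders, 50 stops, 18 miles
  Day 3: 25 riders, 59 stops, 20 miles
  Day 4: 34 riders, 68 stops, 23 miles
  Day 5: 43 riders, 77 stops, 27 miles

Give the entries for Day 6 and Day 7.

Riders: +9 each step, so 7, 16, 25, 34, 43 → 52 → 61.
For the stops, +9 each step: 41, 50, 59, 68, 77 → 86 → 95.
Miles goes 17, 18, 20, 23, 27 → 32 → 38 (differences are 1, 2, 3, … (increasing by 1 each time)).
So the next two lines are 52 riders, 86 stops, 32 miles and 61 riders, 95 stops, 38 miles.

52 riders, 86 stops, 32 miles; 61 riders, 95 stops, 38 miles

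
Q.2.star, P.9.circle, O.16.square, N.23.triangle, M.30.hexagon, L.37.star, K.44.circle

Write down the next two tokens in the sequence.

J.51.square then I.58.triangle

Letter goes Q, P, O, N, M, L, K → J → I (letters move back 1 place in the alphabet).
Second component goes 2, 9, 16, 23, 30, 37, 44 → 51 → 58 (+7 each step).
Shape goes star, circle, square, triangle, hexagon, star, circle → square → triangle (repeats star → circle → square → triangle → hexagon).
Putting the parts together: J.51.square and then I.58.triangle.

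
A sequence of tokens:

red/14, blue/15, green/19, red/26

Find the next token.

Colour: repeats red → blue → green, so red, blue, green, red → blue.
Second component — differences are 1, 4, 7, … (increasing by 3 each time): 14, 15, 19, 26 → 36.
Putting it together: blue/36.

blue/36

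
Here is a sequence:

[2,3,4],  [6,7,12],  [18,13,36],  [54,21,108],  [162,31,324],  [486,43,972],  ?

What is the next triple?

First slot goes 2, 6, 18, 54, 162, 486 → 1458 (×3 each step).
Second slot goes 3, 7, 13, 21, 31, 43 → 57 (differences are 4, 6, 8, … (increasing by 2 each time)).
For the third slot, always 2 × the first slot: 4, 12, 36, 108, 324, 972 → 2916.
Combining the parts gives [1458,57,2916].

[1458,57,2916]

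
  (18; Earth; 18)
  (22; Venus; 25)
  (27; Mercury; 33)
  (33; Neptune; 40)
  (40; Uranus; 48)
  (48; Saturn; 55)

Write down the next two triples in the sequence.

(57; Jupiter; 63), (67; Mars; 70)

For the first coordinate, differences are 4, 5, 6, … (increasing by 1 each time): 18, 22, 27, 33, 40, 48 → 57 → 67.
Planet: runs backward through the planets Mercury→Neptune; Earth, Venus, Mercury, Neptune, Uranus, Saturn → Jupiter → Mars.
Third coordinate — alternating steps +7, +8, +7, +8, …: 18, 25, 33, 40, 48, 55 → 63 → 70.
Putting the parts together: (57; Jupiter; 63) and then (67; Mars; 70).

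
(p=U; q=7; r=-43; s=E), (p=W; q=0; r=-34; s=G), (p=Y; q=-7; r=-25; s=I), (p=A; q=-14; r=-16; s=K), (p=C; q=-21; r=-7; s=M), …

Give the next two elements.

P: letters move forward 2 places in the alphabet, wrapping Z→A; U, W, Y, A, C → E → G.
Q: 7, 0, -7, -14, -21 → -28 → -35 (−7 each step).
For the r, +9 each step: -43, -34, -25, -16, -7 → 2 → 11.
For the s, letters move forward 2 places in the alphabet: E, G, I, K, M → O → Q.
Putting the parts together: (p=E; q=-28; r=2; s=O) and then (p=G; q=-35; r=11; s=Q).

(p=E; q=-28; r=2; s=O), (p=G; q=-35; r=11; s=Q)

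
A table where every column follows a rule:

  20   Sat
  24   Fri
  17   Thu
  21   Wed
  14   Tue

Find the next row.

First component: alternating steps +4, −7, +4, −7, …, so 20, 24, 17, 21, 14 → 18.
Day: runs backward through the weekdays Mon→Sun, so Sat, Fri, Thu, Wed, Tue → Mon.
Putting it together: 18  Mon.

18  Mon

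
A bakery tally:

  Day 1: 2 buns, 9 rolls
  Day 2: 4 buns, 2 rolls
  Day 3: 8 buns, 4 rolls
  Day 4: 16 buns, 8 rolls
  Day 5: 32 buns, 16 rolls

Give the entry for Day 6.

64 buns, 32 rolls

Buns: ×2 each step; 2, 4, 8, 16, 32 → 64.
Rolls — always the previous value of the buns: 9, 2, 4, 8, 16 → 32.
Combining the parts gives 64 buns, 32 rolls.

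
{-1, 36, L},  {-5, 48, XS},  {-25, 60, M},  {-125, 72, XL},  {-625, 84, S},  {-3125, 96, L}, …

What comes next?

First entry: -1, -5, -25, -125, -625, -3125 → -15625 (×5 each step).
Second entry: 36, 48, 60, 72, 84, 96 → 108 (+12 each step).
Size: repeats L → XS → M → XL → S; L, XS, M, XL, S, L → XS.
Combining the parts gives {-15625, 108, XS}.

{-15625, 108, XS}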